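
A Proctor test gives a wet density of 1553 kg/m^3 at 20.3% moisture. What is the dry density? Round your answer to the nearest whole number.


Step 1: Dry density = wet density / (1 + w/100)
Step 2: Dry density = 1553 / (1 + 20.3/100)
Step 3: Dry density = 1553 / 1.203
Step 4: Dry density = 1291 kg/m^3

1291


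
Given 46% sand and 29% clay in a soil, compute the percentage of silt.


Step 1: sand + silt + clay = 100%
Step 2: silt = 100 - sand - clay
Step 3: silt = 100 - 46 - 29
Step 4: silt = 25%

25


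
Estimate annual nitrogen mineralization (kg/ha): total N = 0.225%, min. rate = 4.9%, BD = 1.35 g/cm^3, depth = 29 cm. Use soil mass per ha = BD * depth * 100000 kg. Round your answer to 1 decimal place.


Step 1: Soil mass per ha = BD * depth * 100000 = 1.35 * 29 * 100000 = 3915000 kg
Step 2: Total N pool = soil mass * N%/100 = 3915000 * 0.225/100 = 8808.75 kg/ha
Step 3: N mineralized = N pool * rate%/100 = 8808.75 * 4.9/100 = 431.6 kg/ha/yr

431.6


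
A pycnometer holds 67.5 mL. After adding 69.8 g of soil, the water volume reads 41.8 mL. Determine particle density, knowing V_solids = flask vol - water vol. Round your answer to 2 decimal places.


Step 1: Volume of solids = flask volume - water volume with soil
Step 2: V_solids = 67.5 - 41.8 = 25.7 mL
Step 3: Particle density = mass / V_solids = 69.8 / 25.7 = 2.72 g/cm^3

2.72


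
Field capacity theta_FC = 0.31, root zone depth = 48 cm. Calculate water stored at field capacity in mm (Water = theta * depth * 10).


Step 1: Water (mm) = theta_FC * depth (cm) * 10
Step 2: Water = 0.31 * 48 * 10
Step 3: Water = 148.8 mm

148.8


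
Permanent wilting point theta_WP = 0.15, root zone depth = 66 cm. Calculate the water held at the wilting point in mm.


Step 1: Water (mm) = theta_WP * depth * 10
Step 2: Water = 0.15 * 66 * 10
Step 3: Water = 99.0 mm

99.0


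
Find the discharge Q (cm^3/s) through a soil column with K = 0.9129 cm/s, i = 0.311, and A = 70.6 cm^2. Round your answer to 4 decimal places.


Step 1: Apply Darcy's law: Q = K * i * A
Step 2: Q = 0.9129 * 0.311 * 70.6
Step 3: Q = 20.0442 cm^3/s

20.0442


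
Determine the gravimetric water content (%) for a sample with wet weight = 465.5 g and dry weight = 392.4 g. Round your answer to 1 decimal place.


Step 1: Water mass = wet - dry = 465.5 - 392.4 = 73.1 g
Step 2: w = 100 * water mass / dry mass
Step 3: w = 100 * 73.1 / 392.4 = 18.6%

18.6


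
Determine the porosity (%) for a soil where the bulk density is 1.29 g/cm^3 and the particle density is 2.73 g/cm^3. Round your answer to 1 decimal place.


Step 1: Formula: n = 100 * (1 - BD / PD)
Step 2: n = 100 * (1 - 1.29 / 2.73)
Step 3: n = 100 * (1 - 0.47253)
Step 4: n = 52.7%

52.7


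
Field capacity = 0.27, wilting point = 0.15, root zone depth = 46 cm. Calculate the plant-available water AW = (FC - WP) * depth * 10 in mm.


Step 1: Available water = (FC - WP) * depth * 10
Step 2: AW = (0.27 - 0.15) * 46 * 10
Step 3: AW = 0.12 * 46 * 10
Step 4: AW = 55.2 mm

55.2


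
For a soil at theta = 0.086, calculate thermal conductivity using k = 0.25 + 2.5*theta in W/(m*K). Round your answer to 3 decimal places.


Step 1: k = 0.25 + 2.5 * theta
Step 2: k = 0.25 + 2.5 * 0.086
Step 3: k = 0.25 + 0.215
Step 4: k = 0.465 W/(m*K)

0.465


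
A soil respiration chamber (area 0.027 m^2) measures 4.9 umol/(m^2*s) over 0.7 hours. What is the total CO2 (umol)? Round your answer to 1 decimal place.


Step 1: Convert time to seconds: 0.7 hr * 3600 = 2520.0 s
Step 2: Total = flux * area * time_s
Step 3: Total = 4.9 * 0.027 * 2520.0
Step 4: Total = 333.4 umol

333.4


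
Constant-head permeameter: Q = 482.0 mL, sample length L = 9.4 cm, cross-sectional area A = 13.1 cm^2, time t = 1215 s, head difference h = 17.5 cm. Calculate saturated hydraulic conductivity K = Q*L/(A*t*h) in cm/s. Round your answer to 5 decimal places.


Step 1: K = Q * L / (A * t * h)
Step 2: Numerator = 482.0 * 9.4 = 4530.8
Step 3: Denominator = 13.1 * 1215 * 17.5 = 278538.75
Step 4: K = 4530.8 / 278538.75 = 0.01627 cm/s

0.01627


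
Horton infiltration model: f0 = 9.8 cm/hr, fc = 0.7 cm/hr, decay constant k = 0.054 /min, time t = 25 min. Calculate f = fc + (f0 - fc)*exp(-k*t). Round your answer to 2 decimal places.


Step 1: f = fc + (f0 - fc) * exp(-k * t)
Step 2: exp(-0.054 * 25) = 0.25924
Step 3: f = 0.7 + (9.8 - 0.7) * 0.25924
Step 4: f = 0.7 + 9.1 * 0.25924
Step 5: f = 3.06 cm/hr

3.06


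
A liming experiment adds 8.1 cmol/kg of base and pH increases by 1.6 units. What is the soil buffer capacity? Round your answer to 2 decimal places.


Step 1: BC = change in base / change in pH
Step 2: BC = 8.1 / 1.6
Step 3: BC = 5.06 cmol/(kg*pH unit)

5.06


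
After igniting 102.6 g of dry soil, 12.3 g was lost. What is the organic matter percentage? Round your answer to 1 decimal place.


Step 1: OM% = 100 * LOI / sample mass
Step 2: OM = 100 * 12.3 / 102.6
Step 3: OM = 12.0%

12.0


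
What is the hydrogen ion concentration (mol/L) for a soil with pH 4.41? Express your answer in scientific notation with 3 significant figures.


Step 1: [H+] = 10^(-pH)
Step 2: [H+] = 10^(-4.41)
Step 3: [H+] = 3.89e-05 mol/L

3.89e-05


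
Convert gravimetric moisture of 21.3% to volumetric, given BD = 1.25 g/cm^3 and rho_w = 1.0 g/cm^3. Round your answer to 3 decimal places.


Step 1: theta = (w / 100) * BD / rho_w
Step 2: theta = (21.3 / 100) * 1.25 / 1.0
Step 3: theta = 0.213 * 1.25
Step 4: theta = 0.266

0.266


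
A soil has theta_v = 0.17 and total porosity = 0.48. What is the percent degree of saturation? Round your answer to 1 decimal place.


Step 1: S = 100 * theta_v / n
Step 2: S = 100 * 0.17 / 0.48
Step 3: S = 35.4%

35.4


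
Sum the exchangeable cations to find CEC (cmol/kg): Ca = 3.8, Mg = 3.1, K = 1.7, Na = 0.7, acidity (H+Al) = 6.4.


Step 1: CEC = Ca + Mg + K + Na + (H+Al)
Step 2: CEC = 3.8 + 3.1 + 1.7 + 0.7 + 6.4
Step 3: CEC = 15.7 cmol/kg

15.7


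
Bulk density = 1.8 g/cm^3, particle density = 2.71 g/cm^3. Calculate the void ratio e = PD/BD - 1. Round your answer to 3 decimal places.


Step 1: e = PD / BD - 1
Step 2: e = 2.71 / 1.8 - 1
Step 3: e = 1.50556 - 1
Step 4: e = 0.506

0.506


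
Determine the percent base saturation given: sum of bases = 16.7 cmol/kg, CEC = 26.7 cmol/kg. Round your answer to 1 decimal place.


Step 1: BS = 100 * (sum of bases) / CEC
Step 2: BS = 100 * 16.7 / 26.7
Step 3: BS = 62.5%

62.5


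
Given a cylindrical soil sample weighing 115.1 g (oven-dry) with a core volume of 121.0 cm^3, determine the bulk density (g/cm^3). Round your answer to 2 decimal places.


Step 1: Identify the formula: BD = dry mass / volume
Step 2: Substitute values: BD = 115.1 / 121.0
Step 3: BD = 0.95 g/cm^3

0.95


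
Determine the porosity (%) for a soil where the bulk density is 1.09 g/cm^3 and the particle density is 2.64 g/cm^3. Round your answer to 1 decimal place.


Step 1: Formula: n = 100 * (1 - BD / PD)
Step 2: n = 100 * (1 - 1.09 / 2.64)
Step 3: n = 100 * (1 - 0.41288)
Step 4: n = 58.7%

58.7


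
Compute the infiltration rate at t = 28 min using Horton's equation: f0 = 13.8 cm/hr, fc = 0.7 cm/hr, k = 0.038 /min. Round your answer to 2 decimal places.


Step 1: f = fc + (f0 - fc) * exp(-k * t)
Step 2: exp(-0.038 * 28) = 0.345073
Step 3: f = 0.7 + (13.8 - 0.7) * 0.345073
Step 4: f = 0.7 + 13.1 * 0.345073
Step 5: f = 5.22 cm/hr

5.22


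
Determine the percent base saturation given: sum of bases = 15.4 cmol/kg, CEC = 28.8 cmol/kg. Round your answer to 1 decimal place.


Step 1: BS = 100 * (sum of bases) / CEC
Step 2: BS = 100 * 15.4 / 28.8
Step 3: BS = 53.5%

53.5


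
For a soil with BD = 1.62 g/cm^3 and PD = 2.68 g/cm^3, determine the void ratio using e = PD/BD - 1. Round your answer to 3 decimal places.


Step 1: e = PD / BD - 1
Step 2: e = 2.68 / 1.62 - 1
Step 3: e = 1.65432 - 1
Step 4: e = 0.654

0.654


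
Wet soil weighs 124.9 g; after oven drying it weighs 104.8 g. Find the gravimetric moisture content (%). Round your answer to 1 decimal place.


Step 1: Water mass = wet - dry = 124.9 - 104.8 = 20.1 g
Step 2: w = 100 * water mass / dry mass
Step 3: w = 100 * 20.1 / 104.8 = 19.2%

19.2


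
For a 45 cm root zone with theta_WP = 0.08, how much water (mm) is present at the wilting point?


Step 1: Water (mm) = theta_WP * depth * 10
Step 2: Water = 0.08 * 45 * 10
Step 3: Water = 36.0 mm

36.0


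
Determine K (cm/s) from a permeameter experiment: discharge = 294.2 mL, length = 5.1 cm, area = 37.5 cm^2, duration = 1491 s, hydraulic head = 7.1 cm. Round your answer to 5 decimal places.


Step 1: K = Q * L / (A * t * h)
Step 2: Numerator = 294.2 * 5.1 = 1500.42
Step 3: Denominator = 37.5 * 1491 * 7.1 = 396978.75
Step 4: K = 1500.42 / 396978.75 = 0.00378 cm/s

0.00378


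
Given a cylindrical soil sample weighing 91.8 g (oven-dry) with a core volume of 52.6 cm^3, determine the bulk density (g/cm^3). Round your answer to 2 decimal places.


Step 1: Identify the formula: BD = dry mass / volume
Step 2: Substitute values: BD = 91.8 / 52.6
Step 3: BD = 1.75 g/cm^3

1.75


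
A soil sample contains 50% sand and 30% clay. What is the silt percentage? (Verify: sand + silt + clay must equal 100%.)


Step 1: sand + silt + clay = 100%
Step 2: silt = 100 - sand - clay
Step 3: silt = 100 - 50 - 30
Step 4: silt = 20%

20


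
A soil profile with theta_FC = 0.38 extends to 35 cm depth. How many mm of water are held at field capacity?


Step 1: Water (mm) = theta_FC * depth (cm) * 10
Step 2: Water = 0.38 * 35 * 10
Step 3: Water = 133.0 mm

133.0


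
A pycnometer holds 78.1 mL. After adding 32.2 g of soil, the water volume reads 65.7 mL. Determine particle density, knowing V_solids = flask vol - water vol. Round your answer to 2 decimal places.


Step 1: Volume of solids = flask volume - water volume with soil
Step 2: V_solids = 78.1 - 65.7 = 12.4 mL
Step 3: Particle density = mass / V_solids = 32.2 / 12.4 = 2.6 g/cm^3

2.6


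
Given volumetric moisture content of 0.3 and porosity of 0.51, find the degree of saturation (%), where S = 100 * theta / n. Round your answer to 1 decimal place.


Step 1: S = 100 * theta_v / n
Step 2: S = 100 * 0.3 / 0.51
Step 3: S = 58.8%

58.8


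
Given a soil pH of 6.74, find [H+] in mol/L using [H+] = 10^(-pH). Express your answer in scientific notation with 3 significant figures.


Step 1: [H+] = 10^(-pH)
Step 2: [H+] = 10^(-6.74)
Step 3: [H+] = 1.82e-07 mol/L

1.82e-07


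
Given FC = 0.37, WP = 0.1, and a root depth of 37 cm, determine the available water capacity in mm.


Step 1: Available water = (FC - WP) * depth * 10
Step 2: AW = (0.37 - 0.1) * 37 * 10
Step 3: AW = 0.27 * 37 * 10
Step 4: AW = 99.9 mm

99.9


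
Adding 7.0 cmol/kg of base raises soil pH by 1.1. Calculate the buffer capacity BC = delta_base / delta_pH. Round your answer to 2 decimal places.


Step 1: BC = change in base / change in pH
Step 2: BC = 7.0 / 1.1
Step 3: BC = 6.36 cmol/(kg*pH unit)

6.36


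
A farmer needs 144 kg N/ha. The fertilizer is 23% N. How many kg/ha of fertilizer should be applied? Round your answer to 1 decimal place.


Step 1: Fertilizer rate = target N / (N content / 100)
Step 2: Rate = 144 / (23 / 100)
Step 3: Rate = 144 / 0.23
Step 4: Rate = 626.1 kg/ha

626.1


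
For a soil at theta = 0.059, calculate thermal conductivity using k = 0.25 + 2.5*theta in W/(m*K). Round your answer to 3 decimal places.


Step 1: k = 0.25 + 2.5 * theta
Step 2: k = 0.25 + 2.5 * 0.059
Step 3: k = 0.25 + 0.148
Step 4: k = 0.398 W/(m*K)

0.398


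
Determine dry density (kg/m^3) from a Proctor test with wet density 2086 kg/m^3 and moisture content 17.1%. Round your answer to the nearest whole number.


Step 1: Dry density = wet density / (1 + w/100)
Step 2: Dry density = 2086 / (1 + 17.1/100)
Step 3: Dry density = 2086 / 1.171
Step 4: Dry density = 1781 kg/m^3

1781


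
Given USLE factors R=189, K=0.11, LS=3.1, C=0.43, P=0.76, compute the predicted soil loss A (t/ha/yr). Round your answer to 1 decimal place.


Step 1: A = R * K * LS * C * P
Step 2: R * K = 189 * 0.11 = 20.79
Step 3: (R*K) * LS = 20.79 * 3.1 = 64.449
Step 4: * C * P = 64.449 * 0.43 * 0.76 = 21.1
Step 5: A = 21.1 t/(ha*yr)

21.1


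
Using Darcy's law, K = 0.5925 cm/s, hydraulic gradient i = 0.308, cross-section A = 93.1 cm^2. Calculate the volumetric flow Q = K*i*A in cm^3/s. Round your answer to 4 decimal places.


Step 1: Apply Darcy's law: Q = K * i * A
Step 2: Q = 0.5925 * 0.308 * 93.1
Step 3: Q = 16.9898 cm^3/s

16.9898


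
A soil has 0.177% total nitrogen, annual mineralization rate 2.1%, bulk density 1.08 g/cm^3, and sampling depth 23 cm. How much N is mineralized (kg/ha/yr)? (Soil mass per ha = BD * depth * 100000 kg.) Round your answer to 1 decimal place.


Step 1: Soil mass per ha = BD * depth * 100000 = 1.08 * 23 * 100000 = 2484000 kg
Step 2: Total N pool = soil mass * N%/100 = 2484000 * 0.177/100 = 4396.68 kg/ha
Step 3: N mineralized = N pool * rate%/100 = 4396.68 * 2.1/100 = 92.3 kg/ha/yr

92.3


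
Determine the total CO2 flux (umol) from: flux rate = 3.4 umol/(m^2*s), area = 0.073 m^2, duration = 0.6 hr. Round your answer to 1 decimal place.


Step 1: Convert time to seconds: 0.6 hr * 3600 = 2160.0 s
Step 2: Total = flux * area * time_s
Step 3: Total = 3.4 * 0.073 * 2160.0
Step 4: Total = 536.1 umol

536.1


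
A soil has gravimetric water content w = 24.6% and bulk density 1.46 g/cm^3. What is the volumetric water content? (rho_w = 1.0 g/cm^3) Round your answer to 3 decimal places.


Step 1: theta = (w / 100) * BD / rho_w
Step 2: theta = (24.6 / 100) * 1.46 / 1.0
Step 3: theta = 0.246 * 1.46
Step 4: theta = 0.359

0.359


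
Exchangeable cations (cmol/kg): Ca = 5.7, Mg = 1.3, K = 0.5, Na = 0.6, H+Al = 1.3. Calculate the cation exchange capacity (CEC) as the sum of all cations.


Step 1: CEC = Ca + Mg + K + Na + (H+Al)
Step 2: CEC = 5.7 + 1.3 + 0.5 + 0.6 + 1.3
Step 3: CEC = 9.4 cmol/kg

9.4


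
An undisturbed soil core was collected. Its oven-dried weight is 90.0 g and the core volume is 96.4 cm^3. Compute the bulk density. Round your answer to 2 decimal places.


Step 1: Identify the formula: BD = dry mass / volume
Step 2: Substitute values: BD = 90.0 / 96.4
Step 3: BD = 0.93 g/cm^3

0.93


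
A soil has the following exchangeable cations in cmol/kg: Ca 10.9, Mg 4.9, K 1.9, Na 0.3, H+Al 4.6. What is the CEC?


Step 1: CEC = Ca + Mg + K + Na + (H+Al)
Step 2: CEC = 10.9 + 4.9 + 1.9 + 0.3 + 4.6
Step 3: CEC = 22.6 cmol/kg

22.6


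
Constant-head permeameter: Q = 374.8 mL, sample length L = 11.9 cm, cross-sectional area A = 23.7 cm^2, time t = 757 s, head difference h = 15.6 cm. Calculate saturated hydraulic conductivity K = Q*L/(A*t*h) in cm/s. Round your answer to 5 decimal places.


Step 1: K = Q * L / (A * t * h)
Step 2: Numerator = 374.8 * 11.9 = 4460.12
Step 3: Denominator = 23.7 * 757 * 15.6 = 279878.04
Step 4: K = 4460.12 / 279878.04 = 0.01594 cm/s

0.01594


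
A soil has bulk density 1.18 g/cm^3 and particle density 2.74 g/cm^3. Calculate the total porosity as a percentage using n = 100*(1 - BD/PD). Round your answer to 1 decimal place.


Step 1: Formula: n = 100 * (1 - BD / PD)
Step 2: n = 100 * (1 - 1.18 / 2.74)
Step 3: n = 100 * (1 - 0.43066)
Step 4: n = 56.9%

56.9


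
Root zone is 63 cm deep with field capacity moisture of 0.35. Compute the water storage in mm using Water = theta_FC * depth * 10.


Step 1: Water (mm) = theta_FC * depth (cm) * 10
Step 2: Water = 0.35 * 63 * 10
Step 3: Water = 220.5 mm

220.5


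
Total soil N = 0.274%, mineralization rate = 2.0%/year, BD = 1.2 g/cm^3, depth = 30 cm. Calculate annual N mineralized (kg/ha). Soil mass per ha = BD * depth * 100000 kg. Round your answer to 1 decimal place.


Step 1: Soil mass per ha = BD * depth * 100000 = 1.2 * 30 * 100000 = 3600000 kg
Step 2: Total N pool = soil mass * N%/100 = 3600000 * 0.274/100 = 9864.0 kg/ha
Step 3: N mineralized = N pool * rate%/100 = 9864.0 * 2.0/100 = 197.3 kg/ha/yr

197.3


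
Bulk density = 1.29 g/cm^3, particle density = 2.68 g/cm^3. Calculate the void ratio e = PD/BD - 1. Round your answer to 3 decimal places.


Step 1: e = PD / BD - 1
Step 2: e = 2.68 / 1.29 - 1
Step 3: e = 2.07752 - 1
Step 4: e = 1.078

1.078


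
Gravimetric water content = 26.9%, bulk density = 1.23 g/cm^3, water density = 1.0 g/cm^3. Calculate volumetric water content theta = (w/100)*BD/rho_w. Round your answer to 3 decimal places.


Step 1: theta = (w / 100) * BD / rho_w
Step 2: theta = (26.9 / 100) * 1.23 / 1.0
Step 3: theta = 0.269 * 1.23
Step 4: theta = 0.331

0.331


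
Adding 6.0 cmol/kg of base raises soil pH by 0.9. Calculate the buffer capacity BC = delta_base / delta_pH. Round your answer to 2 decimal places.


Step 1: BC = change in base / change in pH
Step 2: BC = 6.0 / 0.9
Step 3: BC = 6.67 cmol/(kg*pH unit)

6.67


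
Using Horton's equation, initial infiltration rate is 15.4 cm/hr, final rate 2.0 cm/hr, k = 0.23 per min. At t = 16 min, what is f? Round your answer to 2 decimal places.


Step 1: f = fc + (f0 - fc) * exp(-k * t)
Step 2: exp(-0.23 * 16) = 0.025223
Step 3: f = 2.0 + (15.4 - 2.0) * 0.025223
Step 4: f = 2.0 + 13.4 * 0.025223
Step 5: f = 2.34 cm/hr

2.34


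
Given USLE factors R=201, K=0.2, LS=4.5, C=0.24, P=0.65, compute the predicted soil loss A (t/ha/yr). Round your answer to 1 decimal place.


Step 1: A = R * K * LS * C * P
Step 2: R * K = 201 * 0.2 = 40.2
Step 3: (R*K) * LS = 40.2 * 4.5 = 180.9
Step 4: * C * P = 180.9 * 0.24 * 0.65 = 28.2
Step 5: A = 28.2 t/(ha*yr)

28.2


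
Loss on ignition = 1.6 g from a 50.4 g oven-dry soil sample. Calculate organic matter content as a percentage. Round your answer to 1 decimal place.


Step 1: OM% = 100 * LOI / sample mass
Step 2: OM = 100 * 1.6 / 50.4
Step 3: OM = 3.2%

3.2


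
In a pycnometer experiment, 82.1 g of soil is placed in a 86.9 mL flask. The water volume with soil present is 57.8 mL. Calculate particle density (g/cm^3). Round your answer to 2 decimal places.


Step 1: Volume of solids = flask volume - water volume with soil
Step 2: V_solids = 86.9 - 57.8 = 29.1 mL
Step 3: Particle density = mass / V_solids = 82.1 / 29.1 = 2.82 g/cm^3

2.82


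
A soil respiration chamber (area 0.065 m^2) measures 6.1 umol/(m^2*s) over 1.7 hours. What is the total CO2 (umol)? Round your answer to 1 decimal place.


Step 1: Convert time to seconds: 1.7 hr * 3600 = 6120.0 s
Step 2: Total = flux * area * time_s
Step 3: Total = 6.1 * 0.065 * 6120.0
Step 4: Total = 2426.6 umol

2426.6


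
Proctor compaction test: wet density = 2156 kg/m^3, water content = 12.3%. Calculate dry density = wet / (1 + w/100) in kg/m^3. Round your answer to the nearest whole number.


Step 1: Dry density = wet density / (1 + w/100)
Step 2: Dry density = 2156 / (1 + 12.3/100)
Step 3: Dry density = 2156 / 1.123
Step 4: Dry density = 1920 kg/m^3

1920


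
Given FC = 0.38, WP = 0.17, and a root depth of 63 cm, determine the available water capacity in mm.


Step 1: Available water = (FC - WP) * depth * 10
Step 2: AW = (0.38 - 0.17) * 63 * 10
Step 3: AW = 0.21 * 63 * 10
Step 4: AW = 132.3 mm

132.3


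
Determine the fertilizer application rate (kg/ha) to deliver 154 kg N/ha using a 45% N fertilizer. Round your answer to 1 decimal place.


Step 1: Fertilizer rate = target N / (N content / 100)
Step 2: Rate = 154 / (45 / 100)
Step 3: Rate = 154 / 0.45
Step 4: Rate = 342.2 kg/ha

342.2


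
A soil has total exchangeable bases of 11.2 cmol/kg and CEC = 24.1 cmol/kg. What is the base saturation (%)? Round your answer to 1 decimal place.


Step 1: BS = 100 * (sum of bases) / CEC
Step 2: BS = 100 * 11.2 / 24.1
Step 3: BS = 46.5%

46.5


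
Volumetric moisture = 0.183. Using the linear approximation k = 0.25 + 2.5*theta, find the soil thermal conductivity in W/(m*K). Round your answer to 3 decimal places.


Step 1: k = 0.25 + 2.5 * theta
Step 2: k = 0.25 + 2.5 * 0.183
Step 3: k = 0.25 + 0.458
Step 4: k = 0.708 W/(m*K)

0.708


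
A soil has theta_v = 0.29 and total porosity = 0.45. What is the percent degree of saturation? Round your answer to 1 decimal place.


Step 1: S = 100 * theta_v / n
Step 2: S = 100 * 0.29 / 0.45
Step 3: S = 64.4%

64.4


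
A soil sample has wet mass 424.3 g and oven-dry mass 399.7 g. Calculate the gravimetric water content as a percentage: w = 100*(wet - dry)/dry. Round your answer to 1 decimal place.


Step 1: Water mass = wet - dry = 424.3 - 399.7 = 24.6 g
Step 2: w = 100 * water mass / dry mass
Step 3: w = 100 * 24.6 / 399.7 = 6.2%

6.2


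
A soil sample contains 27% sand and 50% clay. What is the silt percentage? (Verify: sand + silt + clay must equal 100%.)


Step 1: sand + silt + clay = 100%
Step 2: silt = 100 - sand - clay
Step 3: silt = 100 - 27 - 50
Step 4: silt = 23%

23


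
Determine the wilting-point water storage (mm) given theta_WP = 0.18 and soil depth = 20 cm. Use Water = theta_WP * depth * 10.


Step 1: Water (mm) = theta_WP * depth * 10
Step 2: Water = 0.18 * 20 * 10
Step 3: Water = 36.0 mm

36.0


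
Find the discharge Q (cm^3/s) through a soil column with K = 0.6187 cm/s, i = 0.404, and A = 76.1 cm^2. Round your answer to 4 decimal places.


Step 1: Apply Darcy's law: Q = K * i * A
Step 2: Q = 0.6187 * 0.404 * 76.1
Step 3: Q = 19.0216 cm^3/s

19.0216


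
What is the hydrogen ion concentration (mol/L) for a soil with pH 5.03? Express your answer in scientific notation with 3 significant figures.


Step 1: [H+] = 10^(-pH)
Step 2: [H+] = 10^(-5.03)
Step 3: [H+] = 9.33e-06 mol/L

9.33e-06


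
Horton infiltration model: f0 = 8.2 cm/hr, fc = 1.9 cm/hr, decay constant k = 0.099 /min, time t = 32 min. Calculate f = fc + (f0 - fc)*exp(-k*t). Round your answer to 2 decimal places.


Step 1: f = fc + (f0 - fc) * exp(-k * t)
Step 2: exp(-0.099 * 32) = 0.042088
Step 3: f = 1.9 + (8.2 - 1.9) * 0.042088
Step 4: f = 1.9 + 6.3 * 0.042088
Step 5: f = 2.17 cm/hr

2.17


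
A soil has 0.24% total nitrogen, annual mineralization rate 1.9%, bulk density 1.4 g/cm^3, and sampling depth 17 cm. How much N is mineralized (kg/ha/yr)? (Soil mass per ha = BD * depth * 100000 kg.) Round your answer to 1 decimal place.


Step 1: Soil mass per ha = BD * depth * 100000 = 1.4 * 17 * 100000 = 2380000 kg
Step 2: Total N pool = soil mass * N%/100 = 2380000 * 0.24/100 = 5712.0 kg/ha
Step 3: N mineralized = N pool * rate%/100 = 5712.0 * 1.9/100 = 108.5 kg/ha/yr

108.5


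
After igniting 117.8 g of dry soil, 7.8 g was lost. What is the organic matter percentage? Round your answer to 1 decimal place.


Step 1: OM% = 100 * LOI / sample mass
Step 2: OM = 100 * 7.8 / 117.8
Step 3: OM = 6.6%

6.6


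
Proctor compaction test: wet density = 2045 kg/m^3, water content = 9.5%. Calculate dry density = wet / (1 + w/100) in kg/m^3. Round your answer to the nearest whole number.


Step 1: Dry density = wet density / (1 + w/100)
Step 2: Dry density = 2045 / (1 + 9.5/100)
Step 3: Dry density = 2045 / 1.095
Step 4: Dry density = 1868 kg/m^3

1868


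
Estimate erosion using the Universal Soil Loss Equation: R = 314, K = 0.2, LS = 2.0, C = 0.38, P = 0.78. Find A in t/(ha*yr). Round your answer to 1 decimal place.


Step 1: A = R * K * LS * C * P
Step 2: R * K = 314 * 0.2 = 62.8
Step 3: (R*K) * LS = 62.8 * 2.0 = 125.6
Step 4: * C * P = 125.6 * 0.38 * 0.78 = 37.2
Step 5: A = 37.2 t/(ha*yr)

37.2


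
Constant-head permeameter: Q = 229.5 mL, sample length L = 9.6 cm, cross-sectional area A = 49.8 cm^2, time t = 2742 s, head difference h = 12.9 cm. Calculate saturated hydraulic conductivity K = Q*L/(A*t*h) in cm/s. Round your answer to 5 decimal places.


Step 1: K = Q * L / (A * t * h)
Step 2: Numerator = 229.5 * 9.6 = 2203.2
Step 3: Denominator = 49.8 * 2742 * 12.9 = 1761515.64
Step 4: K = 2203.2 / 1761515.64 = 0.00125 cm/s

0.00125


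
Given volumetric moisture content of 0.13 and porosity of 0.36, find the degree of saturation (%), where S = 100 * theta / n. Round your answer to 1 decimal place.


Step 1: S = 100 * theta_v / n
Step 2: S = 100 * 0.13 / 0.36
Step 3: S = 36.1%

36.1


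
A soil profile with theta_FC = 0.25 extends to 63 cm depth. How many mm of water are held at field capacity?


Step 1: Water (mm) = theta_FC * depth (cm) * 10
Step 2: Water = 0.25 * 63 * 10
Step 3: Water = 157.5 mm

157.5


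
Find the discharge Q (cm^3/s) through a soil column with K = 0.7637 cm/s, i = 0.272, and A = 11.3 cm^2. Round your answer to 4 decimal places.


Step 1: Apply Darcy's law: Q = K * i * A
Step 2: Q = 0.7637 * 0.272 * 11.3
Step 3: Q = 2.3473 cm^3/s

2.3473


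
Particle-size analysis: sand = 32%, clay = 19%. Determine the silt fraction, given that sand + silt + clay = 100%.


Step 1: sand + silt + clay = 100%
Step 2: silt = 100 - sand - clay
Step 3: silt = 100 - 32 - 19
Step 4: silt = 49%

49


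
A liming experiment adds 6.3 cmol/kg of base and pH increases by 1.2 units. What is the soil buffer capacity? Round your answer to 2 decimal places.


Step 1: BC = change in base / change in pH
Step 2: BC = 6.3 / 1.2
Step 3: BC = 5.25 cmol/(kg*pH unit)

5.25


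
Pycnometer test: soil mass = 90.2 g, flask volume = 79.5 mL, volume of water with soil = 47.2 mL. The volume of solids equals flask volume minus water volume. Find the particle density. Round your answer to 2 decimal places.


Step 1: Volume of solids = flask volume - water volume with soil
Step 2: V_solids = 79.5 - 47.2 = 32.3 mL
Step 3: Particle density = mass / V_solids = 90.2 / 32.3 = 2.79 g/cm^3

2.79


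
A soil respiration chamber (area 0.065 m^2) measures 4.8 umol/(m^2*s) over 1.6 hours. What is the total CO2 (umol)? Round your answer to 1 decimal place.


Step 1: Convert time to seconds: 1.6 hr * 3600 = 5760.0 s
Step 2: Total = flux * area * time_s
Step 3: Total = 4.8 * 0.065 * 5760.0
Step 4: Total = 1797.1 umol

1797.1


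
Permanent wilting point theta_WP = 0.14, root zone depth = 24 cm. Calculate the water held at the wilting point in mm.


Step 1: Water (mm) = theta_WP * depth * 10
Step 2: Water = 0.14 * 24 * 10
Step 3: Water = 33.6 mm

33.6


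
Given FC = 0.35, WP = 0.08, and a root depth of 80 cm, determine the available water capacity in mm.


Step 1: Available water = (FC - WP) * depth * 10
Step 2: AW = (0.35 - 0.08) * 80 * 10
Step 3: AW = 0.27 * 80 * 10
Step 4: AW = 216.0 mm

216.0


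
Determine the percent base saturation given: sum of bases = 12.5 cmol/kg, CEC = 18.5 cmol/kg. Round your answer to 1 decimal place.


Step 1: BS = 100 * (sum of bases) / CEC
Step 2: BS = 100 * 12.5 / 18.5
Step 3: BS = 67.6%

67.6


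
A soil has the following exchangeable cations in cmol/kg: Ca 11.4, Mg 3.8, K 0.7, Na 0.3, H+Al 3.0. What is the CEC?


Step 1: CEC = Ca + Mg + K + Na + (H+Al)
Step 2: CEC = 11.4 + 3.8 + 0.7 + 0.3 + 3.0
Step 3: CEC = 19.2 cmol/kg

19.2


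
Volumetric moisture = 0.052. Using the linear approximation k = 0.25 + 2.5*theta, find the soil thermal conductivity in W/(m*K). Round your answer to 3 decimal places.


Step 1: k = 0.25 + 2.5 * theta
Step 2: k = 0.25 + 2.5 * 0.052
Step 3: k = 0.25 + 0.13
Step 4: k = 0.38 W/(m*K)

0.38


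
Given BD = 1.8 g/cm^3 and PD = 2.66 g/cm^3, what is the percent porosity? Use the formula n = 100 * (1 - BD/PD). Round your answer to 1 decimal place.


Step 1: Formula: n = 100 * (1 - BD / PD)
Step 2: n = 100 * (1 - 1.8 / 2.66)
Step 3: n = 100 * (1 - 0.67669)
Step 4: n = 32.3%

32.3


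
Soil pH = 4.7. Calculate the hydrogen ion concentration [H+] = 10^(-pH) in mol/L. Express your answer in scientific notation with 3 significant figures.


Step 1: [H+] = 10^(-pH)
Step 2: [H+] = 10^(-4.7)
Step 3: [H+] = 2.00e-05 mol/L

2.00e-05


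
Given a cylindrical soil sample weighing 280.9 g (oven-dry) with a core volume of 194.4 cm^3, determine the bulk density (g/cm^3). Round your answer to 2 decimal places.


Step 1: Identify the formula: BD = dry mass / volume
Step 2: Substitute values: BD = 280.9 / 194.4
Step 3: BD = 1.44 g/cm^3

1.44


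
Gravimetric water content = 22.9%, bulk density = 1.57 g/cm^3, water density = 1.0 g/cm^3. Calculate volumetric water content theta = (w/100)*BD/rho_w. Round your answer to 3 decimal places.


Step 1: theta = (w / 100) * BD / rho_w
Step 2: theta = (22.9 / 100) * 1.57 / 1.0
Step 3: theta = 0.229 * 1.57
Step 4: theta = 0.36

0.36


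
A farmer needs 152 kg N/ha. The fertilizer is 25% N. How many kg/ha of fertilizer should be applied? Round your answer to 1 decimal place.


Step 1: Fertilizer rate = target N / (N content / 100)
Step 2: Rate = 152 / (25 / 100)
Step 3: Rate = 152 / 0.25
Step 4: Rate = 608.0 kg/ha

608.0


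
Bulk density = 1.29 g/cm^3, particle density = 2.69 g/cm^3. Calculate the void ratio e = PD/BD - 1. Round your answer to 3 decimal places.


Step 1: e = PD / BD - 1
Step 2: e = 2.69 / 1.29 - 1
Step 3: e = 2.08527 - 1
Step 4: e = 1.085

1.085


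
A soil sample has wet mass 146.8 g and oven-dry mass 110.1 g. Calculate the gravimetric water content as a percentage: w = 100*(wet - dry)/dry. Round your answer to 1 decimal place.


Step 1: Water mass = wet - dry = 146.8 - 110.1 = 36.7 g
Step 2: w = 100 * water mass / dry mass
Step 3: w = 100 * 36.7 / 110.1 = 33.3%

33.3


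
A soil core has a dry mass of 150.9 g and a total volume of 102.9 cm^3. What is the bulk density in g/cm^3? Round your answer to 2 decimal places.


Step 1: Identify the formula: BD = dry mass / volume
Step 2: Substitute values: BD = 150.9 / 102.9
Step 3: BD = 1.47 g/cm^3

1.47


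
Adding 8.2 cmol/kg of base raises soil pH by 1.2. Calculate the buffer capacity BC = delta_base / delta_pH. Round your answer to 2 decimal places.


Step 1: BC = change in base / change in pH
Step 2: BC = 8.2 / 1.2
Step 3: BC = 6.83 cmol/(kg*pH unit)

6.83


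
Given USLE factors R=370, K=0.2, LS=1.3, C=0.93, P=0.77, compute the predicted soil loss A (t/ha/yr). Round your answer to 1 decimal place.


Step 1: A = R * K * LS * C * P
Step 2: R * K = 370 * 0.2 = 74.0
Step 3: (R*K) * LS = 74.0 * 1.3 = 96.2
Step 4: * C * P = 96.2 * 0.93 * 0.77 = 68.9
Step 5: A = 68.9 t/(ha*yr)

68.9


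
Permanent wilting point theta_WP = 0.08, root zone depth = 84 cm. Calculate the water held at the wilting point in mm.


Step 1: Water (mm) = theta_WP * depth * 10
Step 2: Water = 0.08 * 84 * 10
Step 3: Water = 67.2 mm

67.2


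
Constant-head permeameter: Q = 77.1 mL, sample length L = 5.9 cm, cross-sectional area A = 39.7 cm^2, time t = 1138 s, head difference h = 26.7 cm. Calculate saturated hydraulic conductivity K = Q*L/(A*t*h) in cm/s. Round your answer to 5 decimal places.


Step 1: K = Q * L / (A * t * h)
Step 2: Numerator = 77.1 * 5.9 = 454.89
Step 3: Denominator = 39.7 * 1138 * 26.7 = 1206268.62
Step 4: K = 454.89 / 1206268.62 = 0.00038 cm/s

0.00038


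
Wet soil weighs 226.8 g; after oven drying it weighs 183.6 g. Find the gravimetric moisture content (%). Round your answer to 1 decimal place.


Step 1: Water mass = wet - dry = 226.8 - 183.6 = 43.2 g
Step 2: w = 100 * water mass / dry mass
Step 3: w = 100 * 43.2 / 183.6 = 23.5%

23.5


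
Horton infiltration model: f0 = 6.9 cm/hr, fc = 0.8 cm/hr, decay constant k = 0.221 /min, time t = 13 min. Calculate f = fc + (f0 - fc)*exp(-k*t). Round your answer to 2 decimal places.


Step 1: f = fc + (f0 - fc) * exp(-k * t)
Step 2: exp(-0.221 * 13) = 0.056529
Step 3: f = 0.8 + (6.9 - 0.8) * 0.056529
Step 4: f = 0.8 + 6.1 * 0.056529
Step 5: f = 1.14 cm/hr

1.14


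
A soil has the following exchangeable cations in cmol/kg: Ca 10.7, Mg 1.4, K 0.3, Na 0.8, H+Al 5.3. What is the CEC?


Step 1: CEC = Ca + Mg + K + Na + (H+Al)
Step 2: CEC = 10.7 + 1.4 + 0.3 + 0.8 + 5.3
Step 3: CEC = 18.5 cmol/kg

18.5


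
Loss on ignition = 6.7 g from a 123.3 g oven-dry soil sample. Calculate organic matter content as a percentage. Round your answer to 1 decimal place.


Step 1: OM% = 100 * LOI / sample mass
Step 2: OM = 100 * 6.7 / 123.3
Step 3: OM = 5.4%

5.4


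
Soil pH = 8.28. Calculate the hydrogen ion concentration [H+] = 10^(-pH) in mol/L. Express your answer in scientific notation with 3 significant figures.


Step 1: [H+] = 10^(-pH)
Step 2: [H+] = 10^(-8.28)
Step 3: [H+] = 5.25e-09 mol/L

5.25e-09


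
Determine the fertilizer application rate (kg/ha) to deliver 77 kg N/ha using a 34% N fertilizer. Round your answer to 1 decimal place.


Step 1: Fertilizer rate = target N / (N content / 100)
Step 2: Rate = 77 / (34 / 100)
Step 3: Rate = 77 / 0.34
Step 4: Rate = 226.5 kg/ha

226.5


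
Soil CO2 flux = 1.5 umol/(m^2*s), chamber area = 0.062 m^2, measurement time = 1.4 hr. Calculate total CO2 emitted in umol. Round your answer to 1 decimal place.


Step 1: Convert time to seconds: 1.4 hr * 3600 = 5040.0 s
Step 2: Total = flux * area * time_s
Step 3: Total = 1.5 * 0.062 * 5040.0
Step 4: Total = 468.7 umol

468.7


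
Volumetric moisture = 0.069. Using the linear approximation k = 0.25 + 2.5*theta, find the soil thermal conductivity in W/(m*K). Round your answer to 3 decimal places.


Step 1: k = 0.25 + 2.5 * theta
Step 2: k = 0.25 + 2.5 * 0.069
Step 3: k = 0.25 + 0.173
Step 4: k = 0.423 W/(m*K)

0.423


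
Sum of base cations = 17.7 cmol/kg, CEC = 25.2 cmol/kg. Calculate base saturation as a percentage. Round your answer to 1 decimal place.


Step 1: BS = 100 * (sum of bases) / CEC
Step 2: BS = 100 * 17.7 / 25.2
Step 3: BS = 70.2%

70.2


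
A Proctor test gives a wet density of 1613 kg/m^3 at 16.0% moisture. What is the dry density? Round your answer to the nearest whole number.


Step 1: Dry density = wet density / (1 + w/100)
Step 2: Dry density = 1613 / (1 + 16.0/100)
Step 3: Dry density = 1613 / 1.16
Step 4: Dry density = 1391 kg/m^3

1391


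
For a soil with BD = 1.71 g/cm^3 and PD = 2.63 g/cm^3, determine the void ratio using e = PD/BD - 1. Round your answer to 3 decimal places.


Step 1: e = PD / BD - 1
Step 2: e = 2.63 / 1.71 - 1
Step 3: e = 1.53801 - 1
Step 4: e = 0.538

0.538


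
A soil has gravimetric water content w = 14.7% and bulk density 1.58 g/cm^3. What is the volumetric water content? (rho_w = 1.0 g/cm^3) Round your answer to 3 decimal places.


Step 1: theta = (w / 100) * BD / rho_w
Step 2: theta = (14.7 / 100) * 1.58 / 1.0
Step 3: theta = 0.147 * 1.58
Step 4: theta = 0.232

0.232


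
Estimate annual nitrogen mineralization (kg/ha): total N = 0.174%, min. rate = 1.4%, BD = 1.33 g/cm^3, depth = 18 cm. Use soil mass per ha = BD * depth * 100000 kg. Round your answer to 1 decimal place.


Step 1: Soil mass per ha = BD * depth * 100000 = 1.33 * 18 * 100000 = 2394000 kg
Step 2: Total N pool = soil mass * N%/100 = 2394000 * 0.174/100 = 4165.56 kg/ha
Step 3: N mineralized = N pool * rate%/100 = 4165.56 * 1.4/100 = 58.3 kg/ha/yr

58.3


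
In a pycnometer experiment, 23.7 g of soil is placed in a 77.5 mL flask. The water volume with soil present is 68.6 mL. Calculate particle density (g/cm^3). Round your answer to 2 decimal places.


Step 1: Volume of solids = flask volume - water volume with soil
Step 2: V_solids = 77.5 - 68.6 = 8.9 mL
Step 3: Particle density = mass / V_solids = 23.7 / 8.9 = 2.66 g/cm^3

2.66


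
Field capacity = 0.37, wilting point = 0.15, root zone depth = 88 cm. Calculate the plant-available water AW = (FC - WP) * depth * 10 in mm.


Step 1: Available water = (FC - WP) * depth * 10
Step 2: AW = (0.37 - 0.15) * 88 * 10
Step 3: AW = 0.22 * 88 * 10
Step 4: AW = 193.6 mm

193.6


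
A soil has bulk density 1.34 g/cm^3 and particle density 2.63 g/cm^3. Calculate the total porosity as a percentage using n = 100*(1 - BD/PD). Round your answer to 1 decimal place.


Step 1: Formula: n = 100 * (1 - BD / PD)
Step 2: n = 100 * (1 - 1.34 / 2.63)
Step 3: n = 100 * (1 - 0.50951)
Step 4: n = 49.0%

49.0


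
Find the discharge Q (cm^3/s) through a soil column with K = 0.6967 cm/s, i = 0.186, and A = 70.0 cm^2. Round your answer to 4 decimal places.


Step 1: Apply Darcy's law: Q = K * i * A
Step 2: Q = 0.6967 * 0.186 * 70.0
Step 3: Q = 9.071 cm^3/s

9.071


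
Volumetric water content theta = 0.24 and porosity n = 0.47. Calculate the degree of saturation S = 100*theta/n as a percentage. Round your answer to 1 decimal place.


Step 1: S = 100 * theta_v / n
Step 2: S = 100 * 0.24 / 0.47
Step 3: S = 51.1%

51.1


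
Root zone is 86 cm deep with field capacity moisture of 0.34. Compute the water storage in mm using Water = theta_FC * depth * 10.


Step 1: Water (mm) = theta_FC * depth (cm) * 10
Step 2: Water = 0.34 * 86 * 10
Step 3: Water = 292.4 mm

292.4


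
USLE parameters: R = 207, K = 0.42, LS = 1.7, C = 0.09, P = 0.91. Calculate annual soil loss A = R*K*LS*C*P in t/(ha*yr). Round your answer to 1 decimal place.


Step 1: A = R * K * LS * C * P
Step 2: R * K = 207 * 0.42 = 86.94
Step 3: (R*K) * LS = 86.94 * 1.7 = 147.798
Step 4: * C * P = 147.798 * 0.09 * 0.91 = 12.1
Step 5: A = 12.1 t/(ha*yr)

12.1


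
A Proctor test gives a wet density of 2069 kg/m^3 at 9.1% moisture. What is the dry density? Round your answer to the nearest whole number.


Step 1: Dry density = wet density / (1 + w/100)
Step 2: Dry density = 2069 / (1 + 9.1/100)
Step 3: Dry density = 2069 / 1.091
Step 4: Dry density = 1896 kg/m^3

1896


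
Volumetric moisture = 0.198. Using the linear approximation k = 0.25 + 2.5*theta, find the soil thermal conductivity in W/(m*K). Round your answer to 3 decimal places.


Step 1: k = 0.25 + 2.5 * theta
Step 2: k = 0.25 + 2.5 * 0.198
Step 3: k = 0.25 + 0.495
Step 4: k = 0.745 W/(m*K)

0.745


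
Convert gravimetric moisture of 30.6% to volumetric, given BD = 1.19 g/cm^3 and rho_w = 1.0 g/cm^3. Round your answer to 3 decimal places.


Step 1: theta = (w / 100) * BD / rho_w
Step 2: theta = (30.6 / 100) * 1.19 / 1.0
Step 3: theta = 0.306 * 1.19
Step 4: theta = 0.364

0.364


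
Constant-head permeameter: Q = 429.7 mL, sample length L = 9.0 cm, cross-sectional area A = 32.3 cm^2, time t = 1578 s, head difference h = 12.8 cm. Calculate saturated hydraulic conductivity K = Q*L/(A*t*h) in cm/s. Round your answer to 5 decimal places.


Step 1: K = Q * L / (A * t * h)
Step 2: Numerator = 429.7 * 9.0 = 3867.3
Step 3: Denominator = 32.3 * 1578 * 12.8 = 652408.32
Step 4: K = 3867.3 / 652408.32 = 0.00593 cm/s

0.00593


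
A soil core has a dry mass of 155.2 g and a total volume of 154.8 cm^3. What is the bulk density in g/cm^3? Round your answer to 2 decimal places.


Step 1: Identify the formula: BD = dry mass / volume
Step 2: Substitute values: BD = 155.2 / 154.8
Step 3: BD = 1.0 g/cm^3

1.0


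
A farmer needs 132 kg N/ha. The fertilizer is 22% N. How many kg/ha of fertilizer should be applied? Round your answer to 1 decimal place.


Step 1: Fertilizer rate = target N / (N content / 100)
Step 2: Rate = 132 / (22 / 100)
Step 3: Rate = 132 / 0.22
Step 4: Rate = 600.0 kg/ha

600.0


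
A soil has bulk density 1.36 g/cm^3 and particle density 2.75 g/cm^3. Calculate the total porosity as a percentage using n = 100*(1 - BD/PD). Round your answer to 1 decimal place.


Step 1: Formula: n = 100 * (1 - BD / PD)
Step 2: n = 100 * (1 - 1.36 / 2.75)
Step 3: n = 100 * (1 - 0.49455)
Step 4: n = 50.5%

50.5


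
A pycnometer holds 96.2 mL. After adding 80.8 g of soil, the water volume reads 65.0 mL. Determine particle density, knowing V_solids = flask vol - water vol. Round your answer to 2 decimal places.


Step 1: Volume of solids = flask volume - water volume with soil
Step 2: V_solids = 96.2 - 65.0 = 31.2 mL
Step 3: Particle density = mass / V_solids = 80.8 / 31.2 = 2.59 g/cm^3

2.59


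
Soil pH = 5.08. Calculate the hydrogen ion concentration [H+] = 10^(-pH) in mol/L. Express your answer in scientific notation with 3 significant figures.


Step 1: [H+] = 10^(-pH)
Step 2: [H+] = 10^(-5.08)
Step 3: [H+] = 8.32e-06 mol/L

8.32e-06


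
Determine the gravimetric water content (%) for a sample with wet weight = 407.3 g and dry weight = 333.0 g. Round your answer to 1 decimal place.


Step 1: Water mass = wet - dry = 407.3 - 333.0 = 74.3 g
Step 2: w = 100 * water mass / dry mass
Step 3: w = 100 * 74.3 / 333.0 = 22.3%

22.3
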